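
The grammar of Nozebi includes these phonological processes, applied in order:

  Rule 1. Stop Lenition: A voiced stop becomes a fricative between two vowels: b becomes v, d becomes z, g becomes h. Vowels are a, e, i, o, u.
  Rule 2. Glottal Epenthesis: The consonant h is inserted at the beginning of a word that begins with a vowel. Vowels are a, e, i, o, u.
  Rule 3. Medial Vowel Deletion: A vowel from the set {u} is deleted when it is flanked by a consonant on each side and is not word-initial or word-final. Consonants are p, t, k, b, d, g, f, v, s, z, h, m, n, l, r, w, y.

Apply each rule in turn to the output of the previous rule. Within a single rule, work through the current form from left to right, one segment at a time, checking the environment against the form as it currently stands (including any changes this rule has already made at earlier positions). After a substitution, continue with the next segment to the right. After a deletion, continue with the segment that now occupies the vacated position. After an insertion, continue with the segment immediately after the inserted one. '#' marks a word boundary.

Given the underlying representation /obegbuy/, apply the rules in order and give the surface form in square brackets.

Rule 1 Stop Lenition: [obegbuy] → [ovegbuy]
Rule 2 Glottal Epenthesis: [ovegbuy] → [hovegbuy]
Rule 3 Medial Vowel Deletion: [hovegbuy] → [hovegby]

[hovegby]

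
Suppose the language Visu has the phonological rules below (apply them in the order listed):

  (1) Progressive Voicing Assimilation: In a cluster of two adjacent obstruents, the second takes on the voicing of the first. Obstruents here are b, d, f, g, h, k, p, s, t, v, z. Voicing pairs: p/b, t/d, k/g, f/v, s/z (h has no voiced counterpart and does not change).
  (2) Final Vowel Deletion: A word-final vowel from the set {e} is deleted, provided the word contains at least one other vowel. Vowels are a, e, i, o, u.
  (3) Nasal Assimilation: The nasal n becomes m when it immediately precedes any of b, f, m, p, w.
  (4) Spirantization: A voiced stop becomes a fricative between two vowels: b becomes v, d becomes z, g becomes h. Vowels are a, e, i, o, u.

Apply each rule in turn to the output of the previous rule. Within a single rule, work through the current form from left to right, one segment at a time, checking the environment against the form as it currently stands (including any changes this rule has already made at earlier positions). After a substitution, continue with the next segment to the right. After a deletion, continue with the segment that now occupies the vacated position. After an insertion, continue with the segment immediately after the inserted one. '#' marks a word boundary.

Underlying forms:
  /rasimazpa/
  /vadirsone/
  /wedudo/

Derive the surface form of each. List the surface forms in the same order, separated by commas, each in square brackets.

[rasimazba], [vazirson], [wezuzo]

/rasimazpa/:
  (1) Progressive Voicing Assimilation: [rasimazpa] → [rasimazba]
  (2) Final Vowel Deletion: no change — [rasimazba]
  (3) Nasal Assimilation: no change — [rasimazba]
  (4) Spirantization: no change — [rasimazba]
/vadirsone/:
  (1) Progressive Voicing Assimilation: no change — [vadirsone]
  (2) Final Vowel Deletion: [vadirsone] → [vadirson]
  (3) Nasal Assimilation: no change — [vadirson]
  (4) Spirantization: [vadirson] → [vazirson]
/wedudo/:
  (1) Progressive Voicing Assimilation: no change — [wedudo]
  (2) Final Vowel Deletion: no change — [wedudo]
  (3) Nasal Assimilation: no change — [wedudo]
  (4) Spirantization: [wedudo] → [wezuzo]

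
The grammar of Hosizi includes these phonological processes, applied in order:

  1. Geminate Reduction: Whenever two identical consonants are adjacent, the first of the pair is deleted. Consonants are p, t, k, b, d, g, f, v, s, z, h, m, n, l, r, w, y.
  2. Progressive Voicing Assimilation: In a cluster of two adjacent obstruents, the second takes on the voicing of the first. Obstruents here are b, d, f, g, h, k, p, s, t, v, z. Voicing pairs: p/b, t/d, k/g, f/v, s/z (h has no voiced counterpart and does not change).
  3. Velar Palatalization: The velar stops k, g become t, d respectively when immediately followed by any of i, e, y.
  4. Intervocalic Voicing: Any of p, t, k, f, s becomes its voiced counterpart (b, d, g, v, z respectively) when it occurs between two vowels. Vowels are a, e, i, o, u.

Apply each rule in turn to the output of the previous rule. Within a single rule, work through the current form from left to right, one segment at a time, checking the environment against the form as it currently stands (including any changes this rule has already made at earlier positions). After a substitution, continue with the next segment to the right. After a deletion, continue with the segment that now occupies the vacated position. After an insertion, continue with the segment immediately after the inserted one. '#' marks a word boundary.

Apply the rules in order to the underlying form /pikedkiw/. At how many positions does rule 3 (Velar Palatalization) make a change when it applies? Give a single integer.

1 Geminate Reduction: no change — [pikedkiw]
2 Progressive Voicing Assimilation: [pikedkiw] → [pikedgiw]
3 Velar Palatalization: [pikedgiw] → [piteddiw]
4 Intervocalic Voicing: [piteddiw] → [pideddiw]
Rule 3 changed 2 position(s).

2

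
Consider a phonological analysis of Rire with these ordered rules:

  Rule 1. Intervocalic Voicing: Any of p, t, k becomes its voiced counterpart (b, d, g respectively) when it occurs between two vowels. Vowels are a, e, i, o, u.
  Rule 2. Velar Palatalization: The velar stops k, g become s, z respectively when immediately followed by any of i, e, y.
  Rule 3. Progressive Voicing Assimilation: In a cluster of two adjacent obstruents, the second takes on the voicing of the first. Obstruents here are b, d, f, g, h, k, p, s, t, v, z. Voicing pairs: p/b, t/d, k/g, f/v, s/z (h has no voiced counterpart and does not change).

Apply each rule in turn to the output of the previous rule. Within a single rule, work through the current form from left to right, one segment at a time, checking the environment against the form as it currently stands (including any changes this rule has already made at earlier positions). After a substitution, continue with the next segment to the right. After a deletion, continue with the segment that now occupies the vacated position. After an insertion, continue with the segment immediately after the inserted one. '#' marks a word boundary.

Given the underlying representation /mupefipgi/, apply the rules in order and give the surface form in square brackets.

Rule 1 Intervocalic Voicing: [mupefipgi] → [mubefipgi]
Rule 2 Velar Palatalization: [mubefipgi] → [mubefipzi]
Rule 3 Progressive Voicing Assimilation: [mubefipzi] → [mubefipsi]

[mubefipsi]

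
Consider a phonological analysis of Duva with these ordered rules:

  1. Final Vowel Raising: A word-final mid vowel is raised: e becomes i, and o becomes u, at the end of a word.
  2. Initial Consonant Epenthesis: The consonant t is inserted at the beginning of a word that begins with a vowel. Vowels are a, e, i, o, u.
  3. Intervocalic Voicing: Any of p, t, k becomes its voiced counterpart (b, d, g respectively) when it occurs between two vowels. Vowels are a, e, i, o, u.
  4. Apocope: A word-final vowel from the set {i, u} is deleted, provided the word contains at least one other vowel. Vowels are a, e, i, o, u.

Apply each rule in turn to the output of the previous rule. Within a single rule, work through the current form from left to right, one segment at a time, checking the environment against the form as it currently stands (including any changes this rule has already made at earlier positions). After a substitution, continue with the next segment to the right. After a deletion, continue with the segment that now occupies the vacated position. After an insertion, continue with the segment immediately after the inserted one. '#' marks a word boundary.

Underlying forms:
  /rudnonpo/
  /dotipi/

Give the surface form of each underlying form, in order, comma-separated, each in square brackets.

[rudnonp], [dodib]

/rudnonpo/:
  1 Final Vowel Raising: [rudnonpo] → [rudnonpu]
  2 Initial Consonant Epenthesis: no change — [rudnonpu]
  3 Intervocalic Voicing: no change — [rudnonpu]
  4 Apocope: [rudnonpu] → [rudnonp]
/dotipi/:
  1 Final Vowel Raising: no change — [dotipi]
  2 Initial Consonant Epenthesis: no change — [dotipi]
  3 Intervocalic Voicing: [dotipi] → [dodibi]
  4 Apocope: [dodibi] → [dodib]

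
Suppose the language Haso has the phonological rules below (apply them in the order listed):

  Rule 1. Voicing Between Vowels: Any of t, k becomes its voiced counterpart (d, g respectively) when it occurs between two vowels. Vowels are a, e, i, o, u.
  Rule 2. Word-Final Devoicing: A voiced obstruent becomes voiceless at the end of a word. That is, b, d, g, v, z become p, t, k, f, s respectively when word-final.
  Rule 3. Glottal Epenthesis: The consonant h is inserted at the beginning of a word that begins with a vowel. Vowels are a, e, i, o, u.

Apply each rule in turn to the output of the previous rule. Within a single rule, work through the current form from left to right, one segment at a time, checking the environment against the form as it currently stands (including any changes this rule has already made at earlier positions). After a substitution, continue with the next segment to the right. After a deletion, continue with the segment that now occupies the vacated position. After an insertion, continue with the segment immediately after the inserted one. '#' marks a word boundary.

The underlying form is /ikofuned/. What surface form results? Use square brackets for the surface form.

Rule 1 Voicing Between Vowels: [ikofuned] → [igofuned]
Rule 2 Word-Final Devoicing: [igofuned] → [igofunet]
Rule 3 Glottal Epenthesis: [igofunet] → [higofunet]

[higofunet]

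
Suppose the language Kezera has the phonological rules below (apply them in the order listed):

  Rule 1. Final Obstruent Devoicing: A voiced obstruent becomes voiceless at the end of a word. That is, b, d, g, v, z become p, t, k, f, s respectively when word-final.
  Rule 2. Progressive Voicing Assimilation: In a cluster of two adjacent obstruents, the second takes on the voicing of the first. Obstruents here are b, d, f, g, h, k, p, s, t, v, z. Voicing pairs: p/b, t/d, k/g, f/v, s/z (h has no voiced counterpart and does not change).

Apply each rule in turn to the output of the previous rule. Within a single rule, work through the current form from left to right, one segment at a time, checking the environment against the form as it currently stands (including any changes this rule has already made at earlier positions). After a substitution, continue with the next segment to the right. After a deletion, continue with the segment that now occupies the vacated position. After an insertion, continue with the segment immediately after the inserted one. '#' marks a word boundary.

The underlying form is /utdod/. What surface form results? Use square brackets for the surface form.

[uttot]

Rule 1 Final Obstruent Devoicing: [utdod] → [utdot]
Rule 2 Progressive Voicing Assimilation: [utdot] → [uttot]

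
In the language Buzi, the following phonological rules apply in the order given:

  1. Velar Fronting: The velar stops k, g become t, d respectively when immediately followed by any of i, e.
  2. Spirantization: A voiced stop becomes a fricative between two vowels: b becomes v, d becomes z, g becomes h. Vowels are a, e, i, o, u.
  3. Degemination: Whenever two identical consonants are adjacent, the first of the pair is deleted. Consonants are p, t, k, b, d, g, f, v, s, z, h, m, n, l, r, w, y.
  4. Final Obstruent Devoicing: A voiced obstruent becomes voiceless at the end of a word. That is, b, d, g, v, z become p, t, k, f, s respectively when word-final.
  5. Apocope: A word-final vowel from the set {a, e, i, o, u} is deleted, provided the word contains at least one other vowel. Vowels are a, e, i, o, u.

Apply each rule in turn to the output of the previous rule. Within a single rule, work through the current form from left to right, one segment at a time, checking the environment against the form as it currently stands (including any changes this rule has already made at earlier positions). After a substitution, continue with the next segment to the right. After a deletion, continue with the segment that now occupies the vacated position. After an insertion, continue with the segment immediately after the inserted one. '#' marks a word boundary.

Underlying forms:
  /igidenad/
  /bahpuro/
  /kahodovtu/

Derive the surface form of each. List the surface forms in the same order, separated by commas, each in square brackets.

[izizenat], [bahpur], [kahozovt]

/igidenad/:
  1 Velar Fronting: [igidenad] → [ididenad]
  2 Spirantization: [ididenad] → [izizenad]
  3 Degemination: no change — [izizenad]
  4 Final Obstruent Devoicing: [izizenad] → [izizenat]
  5 Apocope: no change — [izizenat]
/bahpuro/:
  1 Velar Fronting: no change — [bahpuro]
  2 Spirantization: no change — [bahpuro]
  3 Degemination: no change — [bahpuro]
  4 Final Obstruent Devoicing: no change — [bahpuro]
  5 Apocope: [bahpuro] → [bahpur]
/kahodovtu/:
  1 Velar Fronting: no change — [kahodovtu]
  2 Spirantization: [kahodovtu] → [kahozovtu]
  3 Degemination: no change — [kahozovtu]
  4 Final Obstruent Devoicing: no change — [kahozovtu]
  5 Apocope: [kahozovtu] → [kahozovt]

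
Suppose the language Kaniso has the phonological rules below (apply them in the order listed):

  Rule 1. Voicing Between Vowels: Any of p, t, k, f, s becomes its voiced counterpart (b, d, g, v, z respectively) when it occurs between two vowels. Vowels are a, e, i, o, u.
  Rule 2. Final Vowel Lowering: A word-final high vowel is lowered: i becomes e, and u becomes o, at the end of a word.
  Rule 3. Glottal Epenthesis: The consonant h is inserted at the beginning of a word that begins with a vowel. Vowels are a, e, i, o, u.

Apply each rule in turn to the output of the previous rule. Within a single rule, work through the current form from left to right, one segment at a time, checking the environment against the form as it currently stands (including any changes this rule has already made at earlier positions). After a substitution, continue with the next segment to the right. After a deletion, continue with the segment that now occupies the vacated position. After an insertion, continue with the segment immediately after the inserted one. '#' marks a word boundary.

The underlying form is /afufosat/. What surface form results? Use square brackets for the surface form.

Rule 1 Voicing Between Vowels: [afufosat] → [avuvozat]
Rule 2 Final Vowel Lowering: no change — [avuvozat]
Rule 3 Glottal Epenthesis: [avuvozat] → [havuvozat]

[havuvozat]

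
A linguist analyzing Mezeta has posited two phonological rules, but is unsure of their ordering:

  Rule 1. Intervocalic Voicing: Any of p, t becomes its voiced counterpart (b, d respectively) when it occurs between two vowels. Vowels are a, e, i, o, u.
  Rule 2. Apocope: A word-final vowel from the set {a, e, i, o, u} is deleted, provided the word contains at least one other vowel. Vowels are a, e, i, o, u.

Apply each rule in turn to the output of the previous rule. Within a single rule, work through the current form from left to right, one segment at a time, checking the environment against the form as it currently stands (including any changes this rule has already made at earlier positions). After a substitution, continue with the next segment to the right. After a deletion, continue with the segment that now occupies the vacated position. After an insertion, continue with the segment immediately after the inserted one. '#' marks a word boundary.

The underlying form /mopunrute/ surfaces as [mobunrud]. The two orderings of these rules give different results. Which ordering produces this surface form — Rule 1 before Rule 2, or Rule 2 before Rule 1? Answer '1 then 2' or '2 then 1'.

Order 1 then 2:
  1 Intervocalic Voicing: [mopunrute] → [mobunrude]
  2 Apocope: [mobunrude] → [mobunrud]
  result: [mobunrud]
Order 2 then 1:
  2 Apocope: [mopunrute] → [mopunrut]
  1 Intervocalic Voicing: [mopunrut] → [mobunrut]
  result: [mobunrut]

1 then 2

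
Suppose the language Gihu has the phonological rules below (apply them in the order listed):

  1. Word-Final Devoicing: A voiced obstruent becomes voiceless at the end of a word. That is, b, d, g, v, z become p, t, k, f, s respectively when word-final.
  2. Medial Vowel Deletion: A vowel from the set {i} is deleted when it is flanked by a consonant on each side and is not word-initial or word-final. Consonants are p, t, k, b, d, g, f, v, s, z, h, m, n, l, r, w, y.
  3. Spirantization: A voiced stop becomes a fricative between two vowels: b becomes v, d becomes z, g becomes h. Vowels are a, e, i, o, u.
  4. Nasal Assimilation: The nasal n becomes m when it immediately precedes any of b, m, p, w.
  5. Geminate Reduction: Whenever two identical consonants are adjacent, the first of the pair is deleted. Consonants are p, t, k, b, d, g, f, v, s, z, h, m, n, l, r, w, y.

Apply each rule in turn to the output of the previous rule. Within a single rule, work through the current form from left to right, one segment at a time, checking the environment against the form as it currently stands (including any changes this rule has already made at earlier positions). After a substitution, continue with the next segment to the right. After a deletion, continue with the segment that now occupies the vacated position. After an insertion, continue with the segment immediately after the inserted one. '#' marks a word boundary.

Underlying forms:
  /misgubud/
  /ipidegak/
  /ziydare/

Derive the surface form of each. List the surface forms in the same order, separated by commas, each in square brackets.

/misgubud/:
  1 Word-Final Devoicing: [misgubud] → [misgubut]
  2 Medial Vowel Deletion: [misgubut] → [msgubut]
  3 Spirantization: [msgubut] → [msguvut]
  4 Nasal Assimilation: no change — [msguvut]
  5 Geminate Reduction: no change — [msguvut]
/ipidegak/:
  1 Word-Final Devoicing: no change — [ipidegak]
  2 Medial Vowel Deletion: [ipidegak] → [ipdegak]
  3 Spirantization: [ipdegak] → [ipdehak]
  4 Nasal Assimilation: no change — [ipdehak]
  5 Geminate Reduction: no change — [ipdehak]
/ziydare/:
  1 Word-Final Devoicing: no change — [ziydare]
  2 Medial Vowel Deletion: [ziydare] → [zydare]
  3 Spirantization: no change — [zydare]
  4 Nasal Assimilation: no change — [zydare]
  5 Geminate Reduction: no change — [zydare]

[msguvut], [ipdehak], [zydare]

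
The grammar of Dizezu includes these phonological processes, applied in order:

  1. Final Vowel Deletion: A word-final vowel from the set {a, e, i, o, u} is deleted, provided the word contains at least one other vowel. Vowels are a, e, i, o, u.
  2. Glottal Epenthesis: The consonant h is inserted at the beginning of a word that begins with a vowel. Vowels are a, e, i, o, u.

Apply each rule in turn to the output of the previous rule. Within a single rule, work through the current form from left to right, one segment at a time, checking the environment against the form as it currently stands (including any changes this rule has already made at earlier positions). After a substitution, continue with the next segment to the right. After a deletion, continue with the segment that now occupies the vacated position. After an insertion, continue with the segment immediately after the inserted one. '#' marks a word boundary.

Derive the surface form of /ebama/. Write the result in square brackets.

[hebam]

1 Final Vowel Deletion: [ebama] → [ebam]
2 Glottal Epenthesis: [ebam] → [hebam]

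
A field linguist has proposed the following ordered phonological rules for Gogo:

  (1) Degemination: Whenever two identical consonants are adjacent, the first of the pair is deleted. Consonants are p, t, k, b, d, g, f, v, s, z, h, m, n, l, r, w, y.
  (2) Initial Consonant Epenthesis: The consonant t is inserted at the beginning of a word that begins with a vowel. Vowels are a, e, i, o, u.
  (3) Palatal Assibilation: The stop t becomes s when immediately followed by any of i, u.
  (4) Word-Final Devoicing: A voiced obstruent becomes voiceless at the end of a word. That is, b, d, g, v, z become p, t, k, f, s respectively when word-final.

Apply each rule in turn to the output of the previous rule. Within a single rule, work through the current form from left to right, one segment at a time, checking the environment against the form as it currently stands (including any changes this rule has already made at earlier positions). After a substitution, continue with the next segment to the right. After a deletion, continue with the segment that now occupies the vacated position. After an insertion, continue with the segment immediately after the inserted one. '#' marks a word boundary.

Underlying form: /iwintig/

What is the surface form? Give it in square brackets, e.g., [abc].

[siwinsik]

(1) Degemination: no change — [iwintig]
(2) Initial Consonant Epenthesis: [iwintig] → [tiwintig]
(3) Palatal Assibilation: [tiwintig] → [siwinsig]
(4) Word-Final Devoicing: [siwinsig] → [siwinsik]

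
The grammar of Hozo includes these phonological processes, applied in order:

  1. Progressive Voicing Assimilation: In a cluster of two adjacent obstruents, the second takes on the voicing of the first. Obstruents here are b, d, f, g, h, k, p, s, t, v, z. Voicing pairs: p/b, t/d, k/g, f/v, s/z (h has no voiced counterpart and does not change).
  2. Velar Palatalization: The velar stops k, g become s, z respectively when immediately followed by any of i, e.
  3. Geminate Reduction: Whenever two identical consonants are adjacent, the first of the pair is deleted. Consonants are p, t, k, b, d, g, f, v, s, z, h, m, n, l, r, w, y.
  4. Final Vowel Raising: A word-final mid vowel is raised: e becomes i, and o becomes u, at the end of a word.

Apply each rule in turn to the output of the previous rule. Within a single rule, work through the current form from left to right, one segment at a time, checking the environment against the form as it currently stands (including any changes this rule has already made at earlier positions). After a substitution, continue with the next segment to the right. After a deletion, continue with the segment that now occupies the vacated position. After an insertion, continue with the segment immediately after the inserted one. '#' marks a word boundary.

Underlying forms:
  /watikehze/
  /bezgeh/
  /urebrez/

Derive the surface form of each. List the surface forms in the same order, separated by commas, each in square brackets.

/watikehze/:
  1 Progressive Voicing Assimilation: [watikehze] → [watikehse]
  2 Velar Palatalization: [watikehse] → [watisehse]
  3 Geminate Reduction: no change — [watisehse]
  4 Final Vowel Raising: [watisehse] → [watisehsi]
/bezgeh/:
  1 Progressive Voicing Assimilation: no change — [bezgeh]
  2 Velar Palatalization: [bezgeh] → [bezzeh]
  3 Geminate Reduction: [bezzeh] → [bezeh]
  4 Final Vowel Raising: no change — [bezeh]
/urebrez/:
  1 Progressive Voicing Assimilation: no change — [urebrez]
  2 Velar Palatalization: no change — [urebrez]
  3 Geminate Reduction: no change — [urebrez]
  4 Final Vowel Raising: no change — [urebrez]

[watisehsi], [bezeh], [urebrez]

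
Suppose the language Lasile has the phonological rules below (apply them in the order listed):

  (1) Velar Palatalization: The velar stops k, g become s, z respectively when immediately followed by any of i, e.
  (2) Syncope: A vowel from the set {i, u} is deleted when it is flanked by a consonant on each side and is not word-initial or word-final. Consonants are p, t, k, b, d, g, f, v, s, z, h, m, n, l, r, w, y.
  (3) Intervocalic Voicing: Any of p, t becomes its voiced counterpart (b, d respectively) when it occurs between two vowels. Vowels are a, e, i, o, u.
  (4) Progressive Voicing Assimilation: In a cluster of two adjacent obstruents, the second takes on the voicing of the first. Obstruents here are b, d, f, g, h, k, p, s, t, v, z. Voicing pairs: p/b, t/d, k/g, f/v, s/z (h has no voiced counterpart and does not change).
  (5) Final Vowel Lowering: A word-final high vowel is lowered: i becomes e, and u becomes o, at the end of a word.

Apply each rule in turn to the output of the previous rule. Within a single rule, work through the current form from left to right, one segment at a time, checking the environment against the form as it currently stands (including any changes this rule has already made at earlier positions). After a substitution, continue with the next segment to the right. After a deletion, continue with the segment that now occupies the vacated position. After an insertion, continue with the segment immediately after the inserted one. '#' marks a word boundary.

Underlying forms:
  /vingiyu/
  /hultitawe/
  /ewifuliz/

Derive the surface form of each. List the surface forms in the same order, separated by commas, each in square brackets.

/vingiyu/:
  (1) Velar Palatalization: [vingiyu] → [vinziyu]
  (2) Syncope: [vinziyu] → [vnzyu]
  (3) Intervocalic Voicing: no change — [vnzyu]
  (4) Progressive Voicing Assimilation: no change — [vnzyu]
  (5) Final Vowel Lowering: [vnzyu] → [vnzyo]
/hultitawe/:
  (1) Velar Palatalization: no change — [hultitawe]
  (2) Syncope: [hultitawe] → [hlttawe]
  (3) Intervocalic Voicing: no change — [hlttawe]
  (4) Progressive Voicing Assimilation: no change — [hlttawe]
  (5) Final Vowel Lowering: no change — [hlttawe]
/ewifuliz/:
  (1) Velar Palatalization: no change — [ewifuliz]
  (2) Syncope: [ewifuliz] → [ewflz]
  (3) Intervocalic Voicing: no change — [ewflz]
  (4) Progressive Voicing Assimilation: no change — [ewflz]
  (5) Final Vowel Lowering: no change — [ewflz]

[vnzyo], [hlttawe], [ewflz]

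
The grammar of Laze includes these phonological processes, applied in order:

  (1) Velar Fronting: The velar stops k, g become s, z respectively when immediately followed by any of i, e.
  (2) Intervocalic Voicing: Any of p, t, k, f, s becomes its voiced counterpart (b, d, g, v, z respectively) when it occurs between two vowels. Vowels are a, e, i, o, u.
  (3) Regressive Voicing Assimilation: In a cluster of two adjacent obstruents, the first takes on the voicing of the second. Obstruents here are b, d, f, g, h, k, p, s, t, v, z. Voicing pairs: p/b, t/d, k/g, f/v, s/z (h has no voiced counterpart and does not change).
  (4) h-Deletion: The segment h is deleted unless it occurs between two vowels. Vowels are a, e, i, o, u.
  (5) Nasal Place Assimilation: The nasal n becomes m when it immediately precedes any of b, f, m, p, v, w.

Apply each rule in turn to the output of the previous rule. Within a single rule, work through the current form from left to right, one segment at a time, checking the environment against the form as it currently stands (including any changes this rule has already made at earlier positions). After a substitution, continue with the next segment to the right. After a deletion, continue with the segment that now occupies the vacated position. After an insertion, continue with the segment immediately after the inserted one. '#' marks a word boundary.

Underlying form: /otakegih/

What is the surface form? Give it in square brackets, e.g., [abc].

(1) Velar Fronting: [otakegih] → [otasezih]
(2) Intervocalic Voicing: [otasezih] → [odazezih]
(3) Regressive Voicing Assimilation: no change — [odazezih]
(4) h-Deletion: [odazezih] → [odazezi]
(5) Nasal Place Assimilation: no change — [odazezi]

[odazezi]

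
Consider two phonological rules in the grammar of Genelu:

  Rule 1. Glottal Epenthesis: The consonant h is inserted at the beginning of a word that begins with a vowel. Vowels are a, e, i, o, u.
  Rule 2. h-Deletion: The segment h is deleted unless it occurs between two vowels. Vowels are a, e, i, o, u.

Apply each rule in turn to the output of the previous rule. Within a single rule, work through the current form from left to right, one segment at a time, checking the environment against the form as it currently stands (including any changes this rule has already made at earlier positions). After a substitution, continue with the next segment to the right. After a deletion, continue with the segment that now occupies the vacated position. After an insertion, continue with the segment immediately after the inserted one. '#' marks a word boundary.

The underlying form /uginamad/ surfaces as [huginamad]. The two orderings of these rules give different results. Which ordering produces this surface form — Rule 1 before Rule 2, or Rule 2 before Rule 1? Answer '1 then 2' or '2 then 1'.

Order 1 then 2:
  1 Glottal Epenthesis: [uginamad] → [huginamad]
  2 h-Deletion: [huginamad] → [uginamad]
  result: [uginamad]
Order 2 then 1:
  2 h-Deletion: no change — [uginamad]
  1 Glottal Epenthesis: [uginamad] → [huginamad]
  result: [huginamad]

2 then 1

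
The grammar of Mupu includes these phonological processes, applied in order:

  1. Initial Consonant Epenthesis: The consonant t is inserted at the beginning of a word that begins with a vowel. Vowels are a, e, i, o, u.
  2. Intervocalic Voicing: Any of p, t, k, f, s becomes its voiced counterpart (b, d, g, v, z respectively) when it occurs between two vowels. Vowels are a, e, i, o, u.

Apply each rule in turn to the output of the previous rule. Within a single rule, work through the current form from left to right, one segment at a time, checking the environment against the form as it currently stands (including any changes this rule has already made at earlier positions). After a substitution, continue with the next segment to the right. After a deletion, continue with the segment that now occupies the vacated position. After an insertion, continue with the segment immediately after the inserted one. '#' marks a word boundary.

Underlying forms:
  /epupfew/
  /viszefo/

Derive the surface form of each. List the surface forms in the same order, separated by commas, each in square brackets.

/epupfew/:
  1 Initial Consonant Epenthesis: [epupfew] → [tepupfew]
  2 Intervocalic Voicing: [tepupfew] → [tebupfew]
/viszefo/:
  1 Initial Consonant Epenthesis: no change — [viszefo]
  2 Intervocalic Voicing: [viszefo] → [viszevo]

[tebupfew], [viszevo]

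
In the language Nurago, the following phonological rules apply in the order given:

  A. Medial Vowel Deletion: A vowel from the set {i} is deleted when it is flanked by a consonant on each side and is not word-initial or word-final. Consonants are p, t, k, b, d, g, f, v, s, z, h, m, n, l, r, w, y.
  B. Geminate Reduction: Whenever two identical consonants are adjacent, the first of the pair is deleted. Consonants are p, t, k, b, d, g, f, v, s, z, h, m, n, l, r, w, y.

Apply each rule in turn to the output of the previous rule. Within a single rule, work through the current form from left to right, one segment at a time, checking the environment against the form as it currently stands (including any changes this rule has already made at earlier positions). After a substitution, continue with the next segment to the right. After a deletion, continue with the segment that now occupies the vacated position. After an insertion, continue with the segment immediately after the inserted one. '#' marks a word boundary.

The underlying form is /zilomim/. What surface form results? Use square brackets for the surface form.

[zlom]

A Medial Vowel Deletion: [zilomim] → [zlomm]
B Geminate Reduction: [zlomm] → [zlom]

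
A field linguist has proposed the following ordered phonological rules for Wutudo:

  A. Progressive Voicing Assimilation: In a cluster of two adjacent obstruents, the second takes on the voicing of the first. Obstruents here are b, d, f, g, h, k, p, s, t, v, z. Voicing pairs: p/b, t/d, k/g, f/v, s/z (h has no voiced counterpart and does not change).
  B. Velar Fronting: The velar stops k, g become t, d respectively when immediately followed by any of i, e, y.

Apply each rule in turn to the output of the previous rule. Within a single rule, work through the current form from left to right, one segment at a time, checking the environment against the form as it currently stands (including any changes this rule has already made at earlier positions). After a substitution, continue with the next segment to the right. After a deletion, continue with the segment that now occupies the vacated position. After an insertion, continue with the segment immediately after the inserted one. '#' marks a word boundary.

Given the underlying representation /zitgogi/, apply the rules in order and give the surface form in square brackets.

[zitkodi]

A Progressive Voicing Assimilation: [zitgogi] → [zitkogi]
B Velar Fronting: [zitkogi] → [zitkodi]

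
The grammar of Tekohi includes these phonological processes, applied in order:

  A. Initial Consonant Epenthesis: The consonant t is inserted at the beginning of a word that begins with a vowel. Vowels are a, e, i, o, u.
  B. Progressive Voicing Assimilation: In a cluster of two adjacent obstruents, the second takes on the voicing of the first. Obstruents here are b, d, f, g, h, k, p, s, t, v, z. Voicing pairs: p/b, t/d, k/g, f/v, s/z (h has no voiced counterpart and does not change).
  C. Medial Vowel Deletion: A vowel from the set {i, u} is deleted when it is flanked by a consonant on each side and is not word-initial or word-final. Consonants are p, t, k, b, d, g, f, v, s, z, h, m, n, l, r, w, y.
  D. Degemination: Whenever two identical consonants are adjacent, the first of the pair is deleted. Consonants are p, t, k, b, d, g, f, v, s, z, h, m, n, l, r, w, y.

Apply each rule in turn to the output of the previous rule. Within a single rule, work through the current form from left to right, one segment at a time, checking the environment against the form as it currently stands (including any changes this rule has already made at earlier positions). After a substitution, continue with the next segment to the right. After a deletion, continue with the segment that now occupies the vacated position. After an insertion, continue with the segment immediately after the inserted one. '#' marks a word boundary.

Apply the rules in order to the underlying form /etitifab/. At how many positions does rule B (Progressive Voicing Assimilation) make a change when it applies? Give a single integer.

0

A Initial Consonant Epenthesis: [etitifab] → [tetitifab]
B Progressive Voicing Assimilation: no change — [tetitifab]
C Medial Vowel Deletion: [tetitifab] → [tettfab]
D Degemination: [tettfab] → [tetfab]
Rule B changed 0 position(s).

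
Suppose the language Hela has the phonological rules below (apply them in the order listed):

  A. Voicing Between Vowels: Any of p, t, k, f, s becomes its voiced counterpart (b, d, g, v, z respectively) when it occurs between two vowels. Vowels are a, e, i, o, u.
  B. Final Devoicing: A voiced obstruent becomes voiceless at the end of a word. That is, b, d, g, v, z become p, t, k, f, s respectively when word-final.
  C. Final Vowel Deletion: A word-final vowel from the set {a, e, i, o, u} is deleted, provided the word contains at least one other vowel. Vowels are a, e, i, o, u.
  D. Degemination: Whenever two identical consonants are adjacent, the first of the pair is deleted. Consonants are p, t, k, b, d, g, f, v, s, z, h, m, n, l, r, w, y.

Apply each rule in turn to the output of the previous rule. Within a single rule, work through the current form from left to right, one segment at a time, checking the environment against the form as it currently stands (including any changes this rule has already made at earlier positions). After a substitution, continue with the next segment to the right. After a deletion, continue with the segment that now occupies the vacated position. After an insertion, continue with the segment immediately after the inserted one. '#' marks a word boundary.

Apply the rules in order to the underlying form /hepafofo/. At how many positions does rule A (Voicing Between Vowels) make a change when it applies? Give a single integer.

3

A Voicing Between Vowels: [hepafofo] → [hebavovo]
B Final Devoicing: no change — [hebavovo]
C Final Vowel Deletion: [hebavovo] → [hebavov]
D Degemination: no change — [hebavov]
Rule A changed 3 position(s).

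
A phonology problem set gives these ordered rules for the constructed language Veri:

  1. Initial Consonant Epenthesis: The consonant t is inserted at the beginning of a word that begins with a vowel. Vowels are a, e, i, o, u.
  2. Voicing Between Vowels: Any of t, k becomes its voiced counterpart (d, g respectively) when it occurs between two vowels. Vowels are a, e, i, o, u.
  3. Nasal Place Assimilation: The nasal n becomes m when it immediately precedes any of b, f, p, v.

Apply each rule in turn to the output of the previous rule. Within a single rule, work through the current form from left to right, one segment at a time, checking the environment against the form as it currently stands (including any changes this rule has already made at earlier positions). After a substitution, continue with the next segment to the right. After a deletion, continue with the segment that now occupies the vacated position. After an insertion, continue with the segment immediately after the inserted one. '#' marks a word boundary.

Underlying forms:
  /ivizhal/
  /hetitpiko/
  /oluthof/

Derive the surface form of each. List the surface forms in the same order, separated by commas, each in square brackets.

[tivizhal], [heditpigo], [toluthof]

/ivizhal/:
  1 Initial Consonant Epenthesis: [ivizhal] → [tivizhal]
  2 Voicing Between Vowels: no change — [tivizhal]
  3 Nasal Place Assimilation: no change — [tivizhal]
/hetitpiko/:
  1 Initial Consonant Epenthesis: no change — [hetitpiko]
  2 Voicing Between Vowels: [hetitpiko] → [heditpigo]
  3 Nasal Place Assimilation: no change — [heditpigo]
/oluthof/:
  1 Initial Consonant Epenthesis: [oluthof] → [toluthof]
  2 Voicing Between Vowels: no change — [toluthof]
  3 Nasal Place Assimilation: no change — [toluthof]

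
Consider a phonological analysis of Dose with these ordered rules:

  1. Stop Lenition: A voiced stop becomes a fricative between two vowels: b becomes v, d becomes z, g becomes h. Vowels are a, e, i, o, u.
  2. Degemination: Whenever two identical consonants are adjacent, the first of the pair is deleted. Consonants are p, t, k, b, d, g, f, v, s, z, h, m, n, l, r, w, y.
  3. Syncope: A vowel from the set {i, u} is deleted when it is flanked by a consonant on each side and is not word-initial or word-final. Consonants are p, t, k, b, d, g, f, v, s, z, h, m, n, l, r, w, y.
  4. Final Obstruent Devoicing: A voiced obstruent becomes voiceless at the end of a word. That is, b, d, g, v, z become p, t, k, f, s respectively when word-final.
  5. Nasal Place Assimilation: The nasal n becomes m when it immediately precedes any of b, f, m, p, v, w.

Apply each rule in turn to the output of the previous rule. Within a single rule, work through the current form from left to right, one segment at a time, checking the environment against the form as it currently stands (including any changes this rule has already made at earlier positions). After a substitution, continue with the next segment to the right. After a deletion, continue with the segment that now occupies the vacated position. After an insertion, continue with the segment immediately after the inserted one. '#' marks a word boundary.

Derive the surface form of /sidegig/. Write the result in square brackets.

[szehk]

1 Stop Lenition: [sidegig] → [sizehig]
2 Degemination: no change — [sizehig]
3 Syncope: [sizehig] → [szehg]
4 Final Obstruent Devoicing: [szehg] → [szehk]
5 Nasal Place Assimilation: no change — [szehk]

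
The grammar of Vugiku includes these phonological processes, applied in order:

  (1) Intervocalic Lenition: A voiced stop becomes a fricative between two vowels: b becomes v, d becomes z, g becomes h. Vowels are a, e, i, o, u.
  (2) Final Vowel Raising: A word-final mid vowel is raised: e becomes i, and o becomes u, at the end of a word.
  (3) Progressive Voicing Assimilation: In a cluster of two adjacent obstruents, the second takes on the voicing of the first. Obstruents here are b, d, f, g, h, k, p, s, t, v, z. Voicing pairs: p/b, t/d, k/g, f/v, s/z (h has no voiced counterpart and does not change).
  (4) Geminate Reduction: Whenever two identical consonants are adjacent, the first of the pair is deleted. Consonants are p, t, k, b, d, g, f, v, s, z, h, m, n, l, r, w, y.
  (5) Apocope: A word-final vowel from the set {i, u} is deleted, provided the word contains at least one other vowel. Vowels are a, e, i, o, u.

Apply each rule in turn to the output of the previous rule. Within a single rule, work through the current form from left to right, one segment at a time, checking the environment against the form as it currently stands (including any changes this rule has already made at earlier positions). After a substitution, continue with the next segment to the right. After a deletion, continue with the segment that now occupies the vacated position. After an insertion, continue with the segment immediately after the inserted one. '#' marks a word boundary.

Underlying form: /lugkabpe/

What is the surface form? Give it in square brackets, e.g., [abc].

[lugab]

(1) Intervocalic Lenition: no change — [lugkabpe]
(2) Final Vowel Raising: [lugkabpe] → [lugkabpi]
(3) Progressive Voicing Assimilation: [lugkabpi] → [luggabbi]
(4) Geminate Reduction: [luggabbi] → [lugabi]
(5) Apocope: [lugabi] → [lugab]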